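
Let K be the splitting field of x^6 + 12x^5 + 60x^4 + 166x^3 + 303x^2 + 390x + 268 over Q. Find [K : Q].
6

The degree of the splitting field over Q equals the order of the Galois group, so first determine the group. The polynomial f is an irreducible sextic over Q, so G = Gal(f/Q) is one of the 16 transitive subgroups 6T1, ..., 6T16 of S_6. The discriminant of f is -1160950579200, which is not a perfect square, so G is not contained in A_6. The transitive groups of degree 6 not contained in A_6 are: C_6 (6T1, order 6), S_3 (6T2, order 6), D_6 (6T3, order 12), C_3 x S_3 (6T5, order 18), A_4 x C_2 (6T6, order 24), S_4 (6T8, order 24), S_3 x S_3 (6T9, order 36), S_4 x C_2 (6T11, order 48), (S_3 x S_3) : C_2 (6T13, order 72), PGL(2,5) (6T14, order 120), S_6 (6T16, order 720). By Dedekind's theorem, for a prime p not dividing disc(f) the degrees of the irreducible factors of f mod p form the cycle type of an element of G. Factoring f modulo the 23 such primes p <= 101 (skipping 2, 3, 5, which divide the discriminant), each new pattern first appears at: mod 7: f = (x^3 + 6x^2 + 4x + 4)(x^3 + 6x^2 + 6x + 4), pattern 3+3; mod 11: f = (x^2 + 9)(x^2 + 2x + 5)(x^2 + 10x + 4), pattern 2+2+2; mod 61: f = (x + 26)(x + 28)(x + 45)(x + 49)(x + 51)(x + 57), pattern 1+1+1+1+1+1. No other pattern occurs in this range, so the set of observed cycle types is {3+3, 2+2+2, 1+1+1+1+1+1}. The candidates containing elements of all these cycle types are C_6 (6T1) of order 6, S_3 (6T2) of order 6, D_6 (6T3) of order 12, C_3 x S_3 (6T5) of order 18, A_4 x C_2 (6T6) of order 24, S_4 (6T8) of order 24, S_3 x S_3 (6T9) of order 36, S_4 x C_2 (6T11) of order 48, (S_3 x S_3) : C_2 (6T13) of order 72, PGL(2,5) (6T14) of order 120, S_6 (6T16) of order 720; the others are excluded. The observed types are precisely the cycle types that occur in S_3 (6T2). Each of the other remaining candidates has further cycle types, and by the Chebotarev density theorem the matching factorization patterns would occur for a proportion of primes equal to their share of the group: C_6 (6T1) additionally contains elements of type 6 (2 of its 6 elements, about 33% of primes); D_6 (6T3) additionally contains elements of type 6, 2+2+1+1 (5 of its 12 elements, about 42% of primes); C_3 x S_3 (6T5) additionally contains elements of type 6, 3+1+1+1 (10 of its 18 elements, about 56% of primes); A_4 x C_2 (6T6) additionally contains elements of type 6, 2+2+1+1, 2+1+1+1+1 (14 of its 24 elements, about 58% of primes); S_4 (6T8) additionally contains elements of type 4+1+1, 2+2+1+1 (9 of its 24 elements, about 38% of primes); S_3 x S_3 (6T9) additionally contains elements of type 6, 3+1+1+1, 2+2+1+1 (25 of its 36 elements, about 69% of primes); S_4 x C_2 (6T11) additionally contains elements of type 6, 4+2, 4+1+1, 2+2+1+1, 2+1+1+1+1 (32 of its 48 elements, about 67% of primes); (S_3 x S_3) : C_2 (6T13) additionally contains elements of type 6, 4+2, 3+2+1, 3+1+1+1, 2+2+1+1, 2+1+1+1+1 (61 of its 72 elements, about 85% of primes); PGL(2,5) (6T14) additionally contains elements of type 6, 5+1, 4+1+1, 2+2+1+1 (89 of its 120 elements, about 74% of primes); S_6 (6T16) additionally contains elements of type 6, 5+1, 4+2, 4+1+1, 3+2+1, 3+1+1+1, 2+2+1+1, 2+1+1+1+1 (664 of its 720 elements, about 92% of primes). None of the 23 primes tested shows any such pattern (for each of these groups the chance of that is below 10^-4), which rules them out. Hence G = S_3 (6T2), of order 6. The Galois group S_3 (6T2) has order 6, so the splitting field has degree 6 over Q.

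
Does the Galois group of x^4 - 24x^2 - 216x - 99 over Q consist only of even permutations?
No

The polynomial is irreducible of degree 4 over Q. Its discriminant is -41726700288, which is not a perfect square. A Galois group lies in the alternating group exactly when the discriminant is a square in Q, so the Galois group (D_4) is not contained in A_4.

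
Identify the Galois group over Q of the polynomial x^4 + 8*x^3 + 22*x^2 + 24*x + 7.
D_4

The polynomial is an irreducible quartic over Q and its discriminant is -1024, which is not a perfect square, so the Galois group is not contained in A_4. The resolvent cubic y^3 - 22*y^2 + 164*y - 408 has exactly one rational root, so the Galois group is C_4 or D_4. The quartic remains irreducible over Q(sqrt(disc)), so the group is D_4.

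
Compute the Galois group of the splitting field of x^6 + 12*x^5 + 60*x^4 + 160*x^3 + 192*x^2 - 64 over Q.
A_4 x C_2 (also written A4xC2)

The polynomial f is an irreducible sextic over Q, so G = Gal(f/Q) is one of the 16 transitive subgroups 6T1, ..., 6T16 of S_6. The discriminant of f is -450868486864896, which is not a perfect square, so G is not contained in A_6. The transitive groups of degree 6 not contained in A_6 are: C_6 (6T1, order 6), S_3 (6T2, order 6), D_6 (6T3, order 12), C_3 x S_3 (6T5, order 18), A_4 x C_2 (6T6, order 24), S_4 (6T8, order 24), S_3 x S_3 (6T9, order 36), S_4 x C_2 (6T11, order 48), (S_3 x S_3) : C_2 (6T13, order 72), PGL(2,5) (6T14, order 120), S_6 (6T16, order 720). By Dedekind's theorem, for a prime p not dividing disc(f) the degrees of the irreducible factors of f mod p form the cycle type of an element of G. Factoring f modulo the 33 such primes p <= 149 (skipping 2, 3, which divide the discriminant), each new pattern first appears at: mod 5: f = (x^3 + x + 4)(x^3 + 2x^2 + 4x + 4), pattern 3+3; mod 7: f = (x^6 + 5x^5 + 4x^4 + 6x^3 + 3x^2 + 6), pattern 6; mod 17: f = (x + 1)(x + 3)(x^2 + 4x + 10)(x^2 + 4x + 16), pattern 2+2+1+1; mod 19: f = (x + 5)(x + 8)(x + 15)(x + 18)(x^2 + 4x + 11), pattern 2+1+1+1+1; mod 71: f = (x^2 + 4x + 33)(x^2 + 4x + 53)(x^2 + 4x + 68), pattern 2+2+2. No other pattern occurs in this range, so the set of observed cycle types is {3+3, 6, 2+2+1+1, 2+1+1+1+1, 2+2+2}. The candidates containing elements of all these cycle types are A_4 x C_2 (6T6) of order 24, S_4 x C_2 (6T11) of order 48, (S_3 x S_3) : C_2 (6T13) of order 72, S_6 (6T16) of order 720; the others are excluded. The observed types are precisely the cycle types that occur in A_4 x C_2 (6T6) (apart from the identity). Each of the other remaining candidates has further cycle types, and by the Chebotarev density theorem the matching factorization patterns would occur for a proportion of primes equal to their share of the group: S_4 x C_2 (6T11) additionally contains elements of type 4+2, 4+1+1 (12 of its 48 elements, about 25% of primes); (S_3 x S_3) : C_2 (6T13) additionally contains elements of type 4+2, 3+2+1, 3+1+1+1 (34 of its 72 elements, about 47% of primes); S_6 (6T16) additionally contains elements of type 5+1, 4+2, 4+1+1, 3+2+1, 3+1+1+1 (484 of its 720 elements, about 67% of primes). None of the 33 primes tested shows any such pattern (for each of these groups the chance of that is below 10^-4), which rules them out. Hence G = A_4 x C_2 (6T6), of order 24.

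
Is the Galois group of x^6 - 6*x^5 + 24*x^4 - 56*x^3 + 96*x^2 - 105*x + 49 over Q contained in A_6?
No

The polynomial is irreducible of degree 6 over Q. Its discriminant is -68755887963, which is not a perfect square. A Galois group lies in the alternating group exactly when the discriminant is a square in Q, so the Galois group (C_3 x S_3) is not contained in A_6.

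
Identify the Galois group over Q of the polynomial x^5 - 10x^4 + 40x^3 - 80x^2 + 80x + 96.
5T3: F_20

The polynomial f is an irreducible quintic over Q, so G = Gal(f/Q) is a transitive subgroup of S_5: one of C_5 (5T1, order 5), D_5 (5T2, order 10), F_20 (5T3, order 20), A_5 (5T4, order 60) or S_5 (5T5, order 120). The discriminant of f is 838860800000, which is not a perfect square, so G is not contained in A_5. The transitive groups of degree 5 not contained in A_5 are: F_20 (5T3, order 20), S_5 (5T5, order 120). By Dedekind's theorem, for a prime p not dividing disc(f) the degrees of the irreducible factors of f mod p form the cycle type of an element of G. Factoring f modulo the 18 such primes p <= 71 (skipping 2, 5, which divide the discriminant), each new pattern first appears at: mod 3: f = (x)(x^4 + 2x^3 + x^2 + x + 2), pattern 4+1; mod 11: f = (x^5 + x^4 + 7x^3 + 8x^2 + 3x + 8), pattern 5; mod 19: f = (x + 11)(x^2 + 7x + 18)(x^2 + 10x + 12), pattern 2+2+1. No other pattern occurs in this range, so the set of observed cycle types is {4+1, 5, 2+2+1}. The candidates containing elements of all these cycle types are F_20 (5T3) of order 20, S_5 (5T5) of order 120; the others are excluded. The observed types are precisely the cycle types that occur in F_20 (5T3) (apart from the identity). Each of the other remaining candidates has further cycle types, and by the Chebotarev density theorem the matching factorization patterns would occur for a proportion of primes equal to their share of the group: S_5 (5T5) additionally contains elements of type 3+2, 3+1+1, 2+1+1+1 (50 of its 120 elements, about 42% of primes). None of the 18 primes tested shows any such pattern (for each of these groups the chance of that is below 10^-4), which rules them out. Hence G = F_20 (5T3), of order 20.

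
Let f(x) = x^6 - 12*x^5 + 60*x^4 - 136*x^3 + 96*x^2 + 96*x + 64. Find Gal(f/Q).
The polynomial f is an irreducible sextic over Q, so G = Gal(f/Q) is one of the 16 transitive subgroups 6T1, ..., 6T16 of S_6. The discriminant of f is -190210142896128, which is not a perfect square, so G is not contained in A_6. The transitive groups of degree 6 not contained in A_6 are: C_6 (6T1, order 6), S_3 (6T2, order 6), D_6 (6T3, order 12), C_3 x S_3 (6T5, order 18), A_4 x C_2 (6T6, order 24), S_4 (6T8, order 24), S_3 x S_3 (6T9, order 36), S_4 x C_2 (6T11, order 48), (S_3 x S_3) : C_2 (6T13, order 72), PGL(2,5) (6T14, order 120), S_6 (6T16, order 720). By Dedekind's theorem, for a prime p not dividing disc(f) the degrees of the irreducible factors of f mod p form the cycle type of an element of G. Factoring f modulo the 33 such primes p <= 149 (skipping 2, 3, which divide the discriminant), each new pattern first appears at: mod 5: f = (x^6 + 3x^5 + 4x^3 + x^2 + x + 4), pattern 6; mod 7: f = (x + 1)(x + 3)(x + 4)(x^3 + x^2 + 5x + 3), pattern 3+1+1+1; mod 17: f = (x^2 + 5x + 14)(x^2 + 6x + 12)(x^2 + 11x + 2), pattern 2+2+2; mod 19: f = (x^3 + 13x^2 + 12x + 1)(x^3 + 13x^2 + 12x + 7), pattern 3+3; mod 73: f = (x + 9)(x + 11)(x + 13)(x + 27)(x + 29)(x + 45), pattern 1+1+1+1+1+1. No other pattern occurs in this range, so the set of observed cycle types is {6, 3+1+1+1, 2+2+2, 3+3, 1+1+1+1+1+1}. The candidates containing elements of all these cycle types are C_3 x S_3 (6T5) of order 18, S_3 x S_3 (6T9) of order 36, (S_3 x S_3) : C_2 (6T13) of order 72, S_6 (6T16) of order 720; the others are excluded. The observed types are precisely the cycle types that occur in C_3 x S_3 (6T5). Each of the other remaining candidates has further cycle types, and by the Chebotarev density theorem the matching factorization patterns would occur for a proportion of primes equal to their share of the group: S_3 x S_3 (6T9) additionally contains elements of type 2+2+1+1 (9 of its 36 elements, about 25% of primes); (S_3 x S_3) : C_2 (6T13) additionally contains elements of type 4+2, 3+2+1, 2+2+1+1, 2+1+1+1+1 (45 of its 72 elements, about 62% of primes); S_6 (6T16) additionally contains elements of type 5+1, 4+2, 4+1+1, 3+2+1, 2+2+1+1, 2+1+1+1+1 (504 of its 720 elements, about 70% of primes). None of the 33 primes tested shows any such pattern (for each of these groups the chance of that is below 10^-4), which rules them out. Hence G = C_3 x S_3 (6T5), of order 18.

C_3 x S_3, the group 6T5 of order 18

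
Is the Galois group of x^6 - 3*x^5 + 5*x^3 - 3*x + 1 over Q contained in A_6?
No

The polynomial is irreducible of degree 6 over Q. Its discriminant is -34992, which is not a perfect square. A Galois group lies in the alternating group exactly when the discriminant is a square in Q, so the Galois group (S_3) is not contained in A_6.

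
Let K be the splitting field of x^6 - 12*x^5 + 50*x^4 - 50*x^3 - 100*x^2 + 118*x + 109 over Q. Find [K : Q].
36

The degree of the splitting field over Q equals the order of the Galois group, so first determine the group. The polynomial f is an irreducible sextic over Q, so G = Gal(f/Q) is one of the 16 transitive subgroups 6T1, ..., 6T16 of S_6. The discriminant of f is 38875225000000 = 6235000^2, a perfect square, so G is contained in A_6. The transitive groups of degree 6 contained in A_6 are: A_4 (6T4, order 12), S_4 (6T7, order 24), (C_3 x C_3) : C_4 (6T10, order 36), PSL(2,5) (6T12, order 60), A_6 (6T15, order 360). By Dedekind's theorem, for a prime p not dividing disc(f) the degrees of the irreducible factors of f mod p form the cycle type of an element of G. Factoring f modulo the 19 such primes p <= 83 (skipping 2, 5, 29, 43, which divide the discriminant), each new pattern first appears at: mod 3: f = (x^2 + 1)(x^4 + x^2 + x + 1), pattern 4+2; mod 11: f = (x^3 + x^2 + 7x + 5)(x^3 + 9x^2 + x + 2), pattern 3+3; mod 19: f = (x + 2)(x + 16)(x^2 + 2x + 18)(x^2 + 6x + 15), pattern 2+2+1+1; mod 61: f = (x + 17)(x + 35)(x + 38)(x^3 + 20x^2 + 10x + 50), pattern 3+1+1+1. No other pattern occurs in this range, so the set of observed cycle types is {4+2, 3+3, 2+2+1+1, 3+1+1+1}. The candidates containing elements of all these cycle types are (C_3 x C_3) : C_4 (6T10) of order 36, A_6 (6T15) of order 360; the others are excluded. The observed types are precisely the cycle types that occur in (C_3 x C_3) : C_4 (6T10) (apart from the identity). Each of the other remaining candidates has further cycle types, and by the Chebotarev density theorem the matching factorization patterns would occur for a proportion of primes equal to their share of the group: A_6 (6T15) additionally contains elements of type 5+1 (144 of its 360 elements, about 40% of primes). None of the 19 primes tested shows any such pattern (for each of these groups the chance of that is below 10^-4), which rules them out. Hence G = (C_3 x C_3) : C_4 (6T10), of order 36. The Galois group (C_3 x C_3) : C_4 (6T10) has order 36, so the splitting field has degree 36 over Q.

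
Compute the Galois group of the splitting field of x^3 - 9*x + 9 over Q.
3T1: C_3

The polynomial is an irreducible cubic over Q and its discriminant is 729 = 27^2, a perfect square. For an irreducible cubic, a square discriminant forces the Galois group to be A_3, the cyclic group of order 3.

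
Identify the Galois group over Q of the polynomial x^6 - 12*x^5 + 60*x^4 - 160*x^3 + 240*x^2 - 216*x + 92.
The polynomial f is an irreducible sextic over Q, so G = Gal(f/Q) is one of the 16 transitive subgroups 6T1, ..., 6T16 of S_6. The discriminant of f is 746496000000 = 864000^2, a perfect square, so G is contained in A_6. The transitive groups of degree 6 contained in A_6 are: A_4 (6T4, order 12), S_4 (6T7, order 24), (C_3 x C_3) : C_4 (6T10, order 36), PSL(2,5) (6T12, order 60), A_6 (6T15, order 360). By Dedekind's theorem, for a prime p not dividing disc(f) the degrees of the irreducible factors of f mod p form the cycle type of an element of G. Factoring f modulo the 6 such primes p <= 23 (skipping 2, 3, 5, which divide the discriminant), each new pattern first appears at: mod 7: f = (x + 2)(x^5 + 4x^3 + 2x + 4), pattern 5+1; mod 23: f = (x)(x + 9)(x + 14)(x^3 + 11x^2 + 3x + 18), pattern 3+1+1+1. No other pattern occurs in this range, so the set of observed cycle types is {5+1, 3+1+1+1}. Among the candidates above, the only group containing elements of all these cycle types is A_6 (6T15) — each of A_4 (6T4), S_4 (6T7), (C_3 x C_3) : C_4 (6T10), PSL(2,5) (6T12) lacks at least one of them. Hence G = A_6 (6T15), of order 360.

A_6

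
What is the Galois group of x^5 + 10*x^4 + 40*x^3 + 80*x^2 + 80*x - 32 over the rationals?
F_20

The polynomial f is an irreducible quintic over Q, so G = Gal(f/Q) is a transitive subgroup of S_5: one of C_5 (5T1, order 5), D_5 (5T2, order 10), F_20 (5T3, order 20), A_5 (5T4, order 60) or S_5 (5T5, order 120). The discriminant of f is 52428800000, which is not a perfect square, so G is not contained in A_5. The transitive groups of degree 5 not contained in A_5 are: F_20 (5T3, order 20), S_5 (5T5, order 120). By Dedekind's theorem, for a prime p not dividing disc(f) the degrees of the irreducible factors of f mod p form the cycle type of an element of G. Factoring f modulo the 18 such primes p <= 71 (skipping 2, 5, which divide the discriminant), each new pattern first appears at: mod 3: f = (x + 1)(x^4 + x^2 + x + 1), pattern 4+1; mod 11: f = (x^5 + 10x^4 + 7x^3 + 3x^2 + 3x + 1), pattern 5; mod 19: f = (x + 10)(x^2 + 2x + 7)(x^2 + 17x + 18), pattern 2+2+1. No other pattern occurs in this range, so the set of observed cycle types is {4+1, 5, 2+2+1}. The candidates containing elements of all these cycle types are F_20 (5T3) of order 20, S_5 (5T5) of order 120; the others are excluded. The observed types are precisely the cycle types that occur in F_20 (5T3) (apart from the identity). Each of the other remaining candidates has further cycle types, and by the Chebotarev density theorem the matching factorization patterns would occur for a proportion of primes equal to their share of the group: S_5 (5T5) additionally contains elements of type 3+2, 3+1+1, 2+1+1+1 (50 of its 120 elements, about 42% of primes). None of the 18 primes tested shows any such pattern (for each of these groups the chance of that is below 10^-4), which rules them out. Hence G = F_20 (5T3), of order 20.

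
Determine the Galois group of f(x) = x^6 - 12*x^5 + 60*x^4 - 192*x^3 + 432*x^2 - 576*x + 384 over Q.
The polynomial f is an irreducible sextic over Q, so G = Gal(f/Q) is one of the 16 transitive subgroups 6T1, ..., 6T16 of S_6. The discriminant of f is 1352605460594688, which is not a perfect square, so G is not contained in A_6. The transitive groups of degree 6 not contained in A_6 are: C_6 (6T1, order 6), S_3 (6T2, order 6), D_6 (6T3, order 12), C_3 x S_3 (6T5, order 18), A_4 x C_2 (6T6, order 24), S_4 (6T8, order 24), S_3 x S_3 (6T9, order 36), S_4 x C_2 (6T11, order 48), (S_3 x S_3) : C_2 (6T13, order 72), PGL(2,5) (6T14, order 120), S_6 (6T16, order 720). By Dedekind's theorem, for a prime p not dividing disc(f) the degrees of the irreducible factors of f mod p form the cycle type of an element of G. Factoring f modulo the 79 such primes p <= 419 (skipping 2, 3, which divide the discriminant), each new pattern first appears at: mod 5: f = (x^6 + 3x^5 + 3x^3 + 2x^2 + 4x + 4), pattern 6; mod 7: f = (x^2 + 4)(x^2 + 4x + 6)(x^2 + 5x + 2), pattern 2+2+2; mod 11: f = (x + 5)(x + 8)(x^2 + 1)(x^2 + 8x + 3), pattern 2+2+1+1; mod 13: f = (x^3 + 7x^2 + 12x + 8)(x^3 + 7x^2 + 12x + 9), pattern 3+3; mod 97: f = (x + 2)(x + 33)(x + 41)(x + 48)(x + 59)(x + 96), pattern 1+1+1+1+1+1. No other pattern occurs in this range, so the set of observed cycle types is {6, 2+2+2, 2+2+1+1, 3+3, 1+1+1+1+1+1}. The candidates containing elements of all these cycle types are D_6 (6T3) of order 12, A_4 x C_2 (6T6) of order 24, S_3 x S_3 (6T9) of order 36, S_4 x C_2 (6T11) of order 48, (S_3 x S_3) : C_2 (6T13) of order 72, PGL(2,5) (6T14) of order 120, S_6 (6T16) of order 720; the others are excluded. The observed types are precisely the cycle types that occur in D_6 (6T3). Each of the other remaining candidates has further cycle types, and by the Chebotarev density theorem the matching factorization patterns would occur for a proportion of primes equal to their share of the group: A_4 x C_2 (6T6) additionally contains elements of type 2+1+1+1+1 (3 of its 24 elements, about 12% of primes); S_3 x S_3 (6T9) additionally contains elements of type 3+1+1+1 (4 of its 36 elements, about 11% of primes); S_4 x C_2 (6T11) additionally contains elements of type 4+2, 4+1+1, 2+1+1+1+1 (15 of its 48 elements, about 31% of primes); (S_3 x S_3) : C_2 (6T13) additionally contains elements of type 4+2, 3+2+1, 3+1+1+1, 2+1+1+1+1 (40 of its 72 elements, about 56% of primes); PGL(2,5) (6T14) additionally contains elements of type 5+1, 4+1+1 (54 of its 120 elements, about 45% of primes); S_6 (6T16) additionally contains elements of type 5+1, 4+2, 4+1+1, 3+2+1, 3+1+1+1, 2+1+1+1+1 (499 of its 720 elements, about 69% of primes). None of the 79 primes tested shows any such pattern (for each of these groups the chance of that is below 10^-4), which rules them out. Hence G = D_6 (6T3), of order 12.

D_6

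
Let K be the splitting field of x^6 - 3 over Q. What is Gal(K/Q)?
The polynomial f is an irreducible sextic over Q, so G = Gal(f/Q) is one of the 16 transitive subgroups 6T1, ..., 6T16 of S_6. The discriminant of f is 11337408, which is not a perfect square, so G is not contained in A_6. The transitive groups of degree 6 not contained in A_6 are: C_6 (6T1, order 6), S_3 (6T2, order 6), D_6 (6T3, order 12), C_3 x S_3 (6T5, order 18), A_4 x C_2 (6T6, order 24), S_4 (6T8, order 24), S_3 x S_3 (6T9, order 36), S_4 x C_2 (6T11, order 48), (S_3 x S_3) : C_2 (6T13, order 72), PGL(2,5) (6T14, order 120), S_6 (6T16, order 720). By Dedekind's theorem, for a prime p not dividing disc(f) the degrees of the irreducible factors of f mod p form the cycle type of an element of G. Factoring f modulo the 79 such primes p <= 419 (skipping 2, 3, which divide the discriminant), each new pattern first appears at: mod 5: f = (x^2 + 3)(x^2 + 2x + 3)(x^2 + 3x + 3), pattern 2+2+2; mod 7: f = (x^6 + 4), pattern 6; mod 11: f = (x + 3)(x + 8)(x^2 + 3x + 9)(x^2 + 8x + 9), pattern 2+2+1+1; mod 13: f = (x^3 + 4)(x^3 + 9), pattern 3+3; mod 61: f = (x + 2)(x + 26)(x + 28)(x + 33)(x + 35)(x + 59), pattern 1+1+1+1+1+1. No other pattern occurs in this range, so the set of observed cycle types is {2+2+2, 6, 2+2+1+1, 3+3, 1+1+1+1+1+1}. The candidates containing elements of all these cycle types are D_6 (6T3) of order 12, A_4 x C_2 (6T6) of order 24, S_3 x S_3 (6T9) of order 36, S_4 x C_2 (6T11) of order 48, (S_3 x S_3) : C_2 (6T13) of order 72, PGL(2,5) (6T14) of order 120, S_6 (6T16) of order 720; the others are excluded. The observed types are precisely the cycle types that occur in D_6 (6T3). Each of the other remaining candidates has further cycle types, and by the Chebotarev density theorem the matching factorization patterns would occur for a proportion of primes equal to their share of the group: A_4 x C_2 (6T6) additionally contains elements of type 2+1+1+1+1 (3 of its 24 elements, about 12% of primes); S_3 x S_3 (6T9) additionally contains elements of type 3+1+1+1 (4 of its 36 elements, about 11% of primes); S_4 x C_2 (6T11) additionally contains elements of type 4+2, 4+1+1, 2+1+1+1+1 (15 of its 48 elements, about 31% of primes); (S_3 x S_3) : C_2 (6T13) additionally contains elements of type 4+2, 3+2+1, 3+1+1+1, 2+1+1+1+1 (40 of its 72 elements, about 56% of primes); PGL(2,5) (6T14) additionally contains elements of type 5+1, 4+1+1 (54 of its 120 elements, about 45% of primes); S_6 (6T16) additionally contains elements of type 5+1, 4+2, 4+1+1, 3+2+1, 3+1+1+1, 2+1+1+1+1 (499 of its 720 elements, about 69% of primes). None of the 79 primes tested shows any such pattern (for each of these groups the chance of that is below 10^-4), which rules them out. Hence G = D_6 (6T3), of order 12.

6T3: D_6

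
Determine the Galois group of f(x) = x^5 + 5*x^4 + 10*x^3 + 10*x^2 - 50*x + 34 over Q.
5T4: A_5

The polynomial f is an irreducible quintic over Q, so G = Gal(f/Q) is a transitive subgroup of S_5: one of C_5 (5T1, order 5), D_5 (5T2, order 10), F_20 (5T3, order 20), A_5 (5T4, order 60) or S_5 (5T5, order 120). The discriminant of f is 58564000000 = 242000^2, a perfect square, so G is contained in A_5. The transitive groups of degree 5 contained in A_5 are: C_5 (5T1, order 5), D_5 (5T2, order 10), A_5 (5T4, order 60). By Dedekind's theorem, for a prime p not dividing disc(f) the degrees of the irreducible factors of f mod p form the cycle type of an element of G. Factoring f modulo the 3 such primes p <= 13 (skipping 2, 5, 11, which divide the discriminant), each new pattern first appears at: mod 3: f = (x^5 + 2x^4 + x^3 + x^2 + x + 1), pattern 5; mod 13: f = (x + 7)(x + 9)(x^3 + 2x^2 + 6x + 9), pattern 3+1+1. No other pattern occurs in this range, so the set of observed cycle types is {5, 3+1+1}. Among the candidates above, the only group containing elements of all these cycle types is A_5 (5T4) — each of C_5 (5T1), D_5 (5T2) lacks at least one of them. Hence G = A_5 (5T4), of order 60.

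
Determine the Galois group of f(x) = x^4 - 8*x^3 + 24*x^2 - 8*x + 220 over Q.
The polynomial is an irreducible quartic over Q and its discriminant is 4087812096 = 63936^2, a perfect square, so the Galois group is contained in A_4. The resolvent cubic y^3 - 24*y^2 - 816*y + 6976 is irreducible over Q. An irreducible resolvent with square discriminant gives A_4.

A_4 (also written A4)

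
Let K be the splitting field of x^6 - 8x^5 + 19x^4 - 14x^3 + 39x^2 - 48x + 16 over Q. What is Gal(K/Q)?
The polynomial f is an irreducible sextic over Q, so G = Gal(f/Q) is one of the 16 transitive subgroups 6T1, ..., 6T16 of S_6. The discriminant of f is 90962560000 = 301600^2, a perfect square, so G is contained in A_6. The transitive groups of degree 6 contained in A_6 are: A_4 (6T4, order 12), S_4 (6T7, order 24), (C_3 x C_3) : C_4 (6T10, order 36), PSL(2,5) (6T12, order 60), A_6 (6T15, order 360). By Dedekind's theorem, for a prime p not dividing disc(f) the degrees of the irreducible factors of f mod p form the cycle type of an element of G. Factoring f modulo the 19 such primes p <= 83 (skipping 2, 5, 13, 29, which divide the discriminant), each new pattern first appears at: mod 3: f = (x^2 + 2x + 2)(x^4 + 2x^3 + x^2 + x + 2), pattern 4+2; mod 11: f = (x^3 + 4x^2 + 10x + 2)(x^3 + 10x^2 + 2x + 8), pattern 3+3; mod 19: f = (x + 14)(x + 17)(x^2 + 9)(x^2 + 18x + 12), pattern 2+2+1+1; mod 61: f = (x + 13)(x + 23)(x + 30)(x^3 + 48x^2 + 47x + 46), pattern 3+1+1+1. No other pattern occurs in this range, so the set of observed cycle types is {4+2, 3+3, 2+2+1+1, 3+1+1+1}. The candidates containing elements of all these cycle types are (C_3 x C_3) : C_4 (6T10) of order 36, A_6 (6T15) of order 360; the others are excluded. The observed types are precisely the cycle types that occur in (C_3 x C_3) : C_4 (6T10) (apart from the identity). Each of the other remaining candidates has further cycle types, and by the Chebotarev density theorem the matching factorization patterns would occur for a proportion of primes equal to their share of the group: A_6 (6T15) additionally contains elements of type 5+1 (144 of its 360 elements, about 40% of primes). None of the 19 primes tested shows any such pattern (for each of these groups the chance of that is below 10^-4), which rules them out. Hence G = (C_3 x C_3) : C_4 (6T10), of order 36.

6T10: (C_3 x C_3) : C_4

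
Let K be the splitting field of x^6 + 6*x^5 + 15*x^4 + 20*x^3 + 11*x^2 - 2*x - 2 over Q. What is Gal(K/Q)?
The polynomial f is an irreducible sextic over Q, so G = Gal(f/Q) is one of the 16 transitive subgroups 6T1, ..., 6T16 of S_6. The discriminant of f is -3356224, which is not a perfect square, so G is not contained in A_6. The transitive groups of degree 6 not contained in A_6 are: C_6 (6T1, order 6), S_3 (6T2, order 6), D_6 (6T3, order 12), C_3 x S_3 (6T5, order 18), A_4 x C_2 (6T6, order 24), S_4 (6T8, order 24), S_3 x S_3 (6T9, order 36), S_4 x C_2 (6T11, order 48), (S_3 x S_3) : C_2 (6T13, order 72), PGL(2,5) (6T14, order 120), S_6 (6T16, order 720). By Dedekind's theorem, for a prime p not dividing disc(f) the degrees of the irreducible factors of f mod p form the cycle type of an element of G. Factoring f modulo the 67 such primes p <= 347 (skipping 2, 229, which divide the discriminant), each new pattern first appears at: mod 3: f = (x^6 + 2x^3 + 2x^2 + x + 1), pattern 6; mod 5: f = (x^3 + 4x + 2)(x^3 + x^2 + x + 4), pattern 3+3; mod 7: f = (x + 3)(x + 6)(x^4 + 4x^3 + 3x^2 + 5x + 3), pattern 4+1+1; mod 13: f = (x^2 + 2x + 6)(x^4 + 4x^3 + x^2 + 7x + 4), pattern 4+2; mod 23: f = (x^2 + 2x + 13)(x^2 + 7x + 1)(x^2 + 20x + 14), pattern 2+2+2; mod 29: f = (x + 11)(x + 20)(x^2 + x + 7)(x^2 + 3x + 9), pattern 2+2+1+1; mod 193: f = (x + 7)(x + 45)(x + 95)(x + 100)(x + 150)(x + 188), pattern 1+1+1+1+1+1; mod 347: f = (x + 4)(x + 152)(x + 197)(x + 345)(x^2 + 2x + 256), pattern 2+1+1+1+1. No other pattern occurs in this range, so the set of observed cycle types is {6, 3+3, 4+1+1, 4+2, 2+2+2, 2+2+1+1, 1+1+1+1+1+1, 2+1+1+1+1}. The candidates containing elements of all these cycle types are S_4 x C_2 (6T11) of order 48, S_6 (6T16) of order 720; the others are excluded. The observed types are precisely the cycle types that occur in S_4 x C_2 (6T11). Each of the other remaining candidates has further cycle types, and by the Chebotarev density theorem the matching factorization patterns would occur for a proportion of primes equal to their share of the group: S_6 (6T16) additionally contains elements of type 5+1, 3+2+1, 3+1+1+1 (304 of its 720 elements, about 42% of primes). None of the 67 primes tested shows any such pattern (for each of these groups the chance of that is below 10^-4), which rules them out. Hence G = S_4 x C_2 (6T11), of order 48.

S_4 x C_2 (order 48)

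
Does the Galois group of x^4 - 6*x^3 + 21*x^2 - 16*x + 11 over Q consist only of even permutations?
No

The polynomial is irreducible of degree 4 over Q. Its discriminant is 3362000, which is not a perfect square. A Galois group lies in the alternating group exactly when the discriminant is a square in Q, so the Galois group (C_4) is not contained in A_4.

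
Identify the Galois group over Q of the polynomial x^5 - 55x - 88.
The polynomial f is an irreducible quintic over Q, so G = Gal(f/Q) is a transitive subgroup of S_5: one of C_5 (5T1, order 5), D_5 (5T2, order 10), F_20 (5T3, order 20), A_5 (5T4, order 60) or S_5 (5T5, order 120). The discriminant of f is 58564000000 = 242000^2, a perfect square, so G is contained in A_5. The transitive groups of degree 5 contained in A_5 are: C_5 (5T1, order 5), D_5 (5T2, order 10), A_5 (5T4, order 60). By Dedekind's theorem, for a prime p not dividing disc(f) the degrees of the irreducible factors of f mod p form the cycle type of an element of G. Factoring f modulo the 3 such primes p <= 13 (skipping 2, 5, 11, which divide the discriminant), each new pattern first appears at: mod 3: f = (x^5 + 2x + 2), pattern 5; mod 13: f = (x + 5)(x + 7)(x^3 + x^2 + 5x + 9), pattern 3+1+1. No other pattern occurs in this range, so the set of observed cycle types is {5, 3+1+1}. Among the candidates above, the only group containing elements of all these cycle types is A_5 (5T4) — each of C_5 (5T1), D_5 (5T2) lacks at least one of them. Hence G = A_5 (5T4), of order 60.

A_5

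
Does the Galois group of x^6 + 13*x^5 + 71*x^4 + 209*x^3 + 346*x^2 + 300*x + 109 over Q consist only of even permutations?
The polynomial is irreducible of degree 6 over Q. Its discriminant is 525625 = 725^2, a perfect square. A Galois group lies in the alternating group exactly when the discriminant is a square in Q, so the Galois group ((C_3 x C_3) : C_4) is contained in A_6.

Yes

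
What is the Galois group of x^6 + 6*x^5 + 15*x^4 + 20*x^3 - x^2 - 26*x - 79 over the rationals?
The polynomial f is an irreducible sextic over Q, so G = Gal(f/Q) is one of the 16 transitive subgroups 6T1, ..., 6T16 of S_6. The discriminant of f is 36352603193344 = 6029312^2, a perfect square, so G is contained in A_6. The transitive groups of degree 6 contained in A_6 are: A_4 (6T4, order 12), S_4 (6T7, order 24), (C_3 x C_3) : C_4 (6T10, order 36), PSL(2,5) (6T12, order 60), A_6 (6T15, order 360). By Dedekind's theorem, for a prime p not dividing disc(f) the degrees of the irreducible factors of f mod p form the cycle type of an element of G. Factoring f modulo the 79 such primes p <= 419 (skipping 2, 23, which divide the discriminant), each new pattern first appears at: mod 3: f = (x^3 + x^2 + x + 2)(x^3 + 2x^2 + 1), pattern 3+3; mod 5: f = (x^2 + 2x + 3)(x^4 + 4x^3 + 4x^2 + 2), pattern 4+2; mod 19: f = (x + 10)(x + 11)(x^2 + x + 3)(x^2 + 3x + 5), pattern 2+2+1+1; mod 223: f = (x + 33)(x + 68)(x + 110)(x + 115)(x + 157)(x + 192), pattern 1+1+1+1+1+1. No other pattern occurs in this range, so the set of observed cycle types is {3+3, 4+2, 2+2+1+1, 1+1+1+1+1+1}. The candidates containing elements of all these cycle types are S_4 (6T7) of order 24, (C_3 x C_3) : C_4 (6T10) of order 36, A_6 (6T15) of order 360; the others are excluded. The observed types are precisely the cycle types that occur in S_4 (6T7). Each of the other remaining candidates has further cycle types, and by the Chebotarev density theorem the matching factorization patterns would occur for a proportion of primes equal to their share of the group: (C_3 x C_3) : C_4 (6T10) additionally contains elements of type 3+1+1+1 (4 of its 36 elements, about 11% of primes); A_6 (6T15) additionally contains elements of type 5+1, 3+1+1+1 (184 of its 360 elements, about 51% of primes). None of the 79 primes tested shows any such pattern (for each of these groups the chance of that is below 10^-4), which rules them out. Hence G = S_4 (6T7), of order 24.

S_4 (also written S4+)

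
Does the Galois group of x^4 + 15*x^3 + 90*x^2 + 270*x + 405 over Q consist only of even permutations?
The polynomial is irreducible of degree 4 over Q. Its discriminant is 66430125, which is not a perfect square. A Galois group lies in the alternating group exactly when the discriminant is a square in Q, so the Galois group (C_4) is not contained in A_4.

No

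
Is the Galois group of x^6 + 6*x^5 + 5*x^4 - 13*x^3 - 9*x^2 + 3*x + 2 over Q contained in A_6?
The polynomial is irreducible of degree 6 over Q. Its discriminant is 30991489 = 5567^2, a perfect square. A Galois group lies in the alternating group exactly when the discriminant is a square in Q, so the Galois group (PSL(2,5)) is contained in A_6.

Yes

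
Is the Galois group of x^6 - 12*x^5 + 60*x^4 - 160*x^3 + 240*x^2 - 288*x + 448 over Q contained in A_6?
The polynomial is irreducible of degree 6 over Q. Its discriminant is -9727331052552192, which is not a perfect square. A Galois group lies in the alternating group exactly when the discriminant is a square in Q, so the Galois group ((S_3 x S_3) : C_2) is not contained in A_6.

No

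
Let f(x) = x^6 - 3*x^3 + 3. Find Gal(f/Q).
The polynomial f is an irreducible sextic over Q, so G = Gal(f/Q) is one of the 16 transitive subgroups 6T1, ..., 6T16 of S_6. The discriminant of f is -177147, which is not a perfect square, so G is not contained in A_6. The transitive groups of degree 6 not contained in A_6 are: C_6 (6T1, order 6), S_3 (6T2, order 6), D_6 (6T3, order 12), C_3 x S_3 (6T5, order 18), A_4 x C_2 (6T6, order 24), S_4 (6T8, order 24), S_3 x S_3 (6T9, order 36), S_4 x C_2 (6T11, order 48), (S_3 x S_3) : C_2 (6T13, order 72), PGL(2,5) (6T14, order 120), S_6 (6T16, order 720). By Dedekind's theorem, for a prime p not dividing disc(f) the degrees of the irreducible factors of f mod p form the cycle type of an element of G. Factoring f modulo the 33 such primes p <= 139 (skipping 3, which divides the discriminant), each new pattern first appears at: mod 2: f = (x^6 + x^3 + 1), pattern 6; mod 7: f = (x + 1)(x + 2)(x + 4)(x^3 + 3), pattern 3+1+1+1; mod 17: f = (x^2 + x + 7)(x^2 + 4x + 7)(x^2 + 12x + 7), pattern 2+2+2; mod 19: f = (x^3 + 6)(x^3 + 10), pattern 3+3; mod 73: f = (x + 13)(x + 21)(x + 22)(x + 29)(x + 30)(x + 31), pattern 1+1+1+1+1+1. No other pattern occurs in this range, so the set of observed cycle types is {6, 3+1+1+1, 2+2+2, 3+3, 1+1+1+1+1+1}. The candidates containing elements of all these cycle types are C_3 x S_3 (6T5) of order 18, S_3 x S_3 (6T9) of order 36, (S_3 x S_3) : C_2 (6T13) of order 72, S_6 (6T16) of order 720; the others are excluded. The observed types are precisely the cycle types that occur in C_3 x S_3 (6T5). Each of the other remaining candidates has further cycle types, and by the Chebotarev density theorem the matching factorization patterns would occur for a proportion of primes equal to their share of the group: S_3 x S_3 (6T9) additionally contains elements of type 2+2+1+1 (9 of its 36 elements, about 25% of primes); (S_3 x S_3) : C_2 (6T13) additionally contains elements of type 4+2, 3+2+1, 2+2+1+1, 2+1+1+1+1 (45 of its 72 elements, about 62% of primes); S_6 (6T16) additionally contains elements of type 5+1, 4+2, 4+1+1, 3+2+1, 2+2+1+1, 2+1+1+1+1 (504 of its 720 elements, about 70% of primes). None of the 33 primes tested shows any such pattern (for each of these groups the chance of that is below 10^-4), which rules them out. Hence G = C_3 x S_3 (6T5), of order 18.

C_3 x S_3 (order 18)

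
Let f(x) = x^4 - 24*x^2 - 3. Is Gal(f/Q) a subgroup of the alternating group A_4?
No

The polynomial is irreducible of degree 4 over Q. Its discriminant is -16595712, which is not a perfect square. A Galois group lies in the alternating group exactly when the discriminant is a square in Q, so the Galois group (D_4) is not contained in A_4.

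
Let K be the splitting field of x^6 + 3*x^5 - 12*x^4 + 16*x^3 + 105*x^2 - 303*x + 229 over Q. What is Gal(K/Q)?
The polynomial f is an irreducible sextic over Q, so G = Gal(f/Q) is one of the 16 transitive subgroups 6T1, ..., 6T16 of S_6. The discriminant of f is -89593002419787, which is not a perfect square, so G is not contained in A_6. The transitive groups of degree 6 not contained in A_6 are: C_6 (6T1, order 6), S_3 (6T2, order 6), D_6 (6T3, order 12), C_3 x S_3 (6T5, order 18), A_4 x C_2 (6T6, order 24), S_4 (6T8, order 24), S_3 x S_3 (6T9, order 36), S_4 x C_2 (6T11, order 48), (S_3 x S_3) : C_2 (6T13, order 72), PGL(2,5) (6T14, order 120), S_6 (6T16, order 720). By Dedekind's theorem, for a prime p not dividing disc(f) the degrees of the irreducible factors of f mod p form the cycle type of an element of G. Factoring f modulo the 33 such primes p <= 149 (skipping 3, 43, which divide the discriminant), each new pattern first appears at: mod 2: f = (x^6 + x^5 + x^2 + x + 1), pattern 6; mod 7: f = (x + 2)(x + 3)(x + 4)(x^3 + x^2 + 2x + 4), pattern 3+1+1+1; mod 17: f = (x^2 + 3x + 10)(x^2 + 5x + 12)(x^2 + 12x + 8), pattern 2+2+2; mod 19: f = (x^3 + 5x^2 + 9)(x^3 + 17x^2 + 17x + 17), pattern 3+3; mod 73: f = (x + 6)(x + 26)(x + 29)(x + 32)(x + 62)(x + 67), pattern 1+1+1+1+1+1. No other pattern occurs in this range, so the set of observed cycle types is {6, 3+1+1+1, 2+2+2, 3+3, 1+1+1+1+1+1}. The candidates containing elements of all these cycle types are C_3 x S_3 (6T5) of order 18, S_3 x S_3 (6T9) of order 36, (S_3 x S_3) : C_2 (6T13) of order 72, S_6 (6T16) of order 720; the others are excluded. The observed types are precisely the cycle types that occur in C_3 x S_3 (6T5). Each of the other remaining candidates has further cycle types, and by the Chebotarev density theorem the matching factorization patterns would occur for a proportion of primes equal to their share of the group: S_3 x S_3 (6T9) additionally contains elements of type 2+2+1+1 (9 of its 36 elements, about 25% of primes); (S_3 x S_3) : C_2 (6T13) additionally contains elements of type 4+2, 3+2+1, 2+2+1+1, 2+1+1+1+1 (45 of its 72 elements, about 62% of primes); S_6 (6T16) additionally contains elements of type 5+1, 4+2, 4+1+1, 3+2+1, 2+2+1+1, 2+1+1+1+1 (504 of its 720 elements, about 70% of primes). None of the 33 primes tested shows any such pattern (for each of these groups the chance of that is below 10^-4), which rules them out. Hence G = C_3 x S_3 (6T5), of order 18.

C_3 x S_3, the group 6T5 of order 18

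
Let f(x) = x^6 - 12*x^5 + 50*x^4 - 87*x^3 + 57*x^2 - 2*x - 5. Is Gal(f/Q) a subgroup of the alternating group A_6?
The polynomial is irreducible of degree 6 over Q. Its discriminant is 30991489 = 5567^2, a perfect square. A Galois group lies in the alternating group exactly when the discriminant is a square in Q, so the Galois group (PSL(2,5)) is contained in A_6.

Yes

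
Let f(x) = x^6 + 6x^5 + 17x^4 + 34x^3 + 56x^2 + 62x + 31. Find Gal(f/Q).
S_4 x C_2

The polynomial f is an irreducible sextic over Q, so G = Gal(f/Q) is one of the 16 transitive subgroups 6T1, ..., 6T16 of S_6. The discriminant of f is -7441984, which is not a perfect square, so G is not contained in A_6. The transitive groups of degree 6 not contained in A_6 are: C_6 (6T1, order 6), S_3 (6T2, order 6), D_6 (6T3, order 12), C_3 x S_3 (6T5, order 18), A_4 x C_2 (6T6, order 24), S_4 (6T8, order 24), S_3 x S_3 (6T9, order 36), S_4 x C_2 (6T11, order 48), (S_3 x S_3) : C_2 (6T13, order 72), PGL(2,5) (6T14, order 120), S_6 (6T16, order 720). By Dedekind's theorem, for a prime p not dividing disc(f) the degrees of the irreducible factors of f mod p form the cycle type of an element of G. Factoring f modulo the 17 such primes p <= 71 (skipping 2, 11, 31, which divide the discriminant), each new pattern first appears at: mod 3: f = (x + 1)(x + 2)(x^4 + x + 2), pattern 4+1+1; mod 5: f = (x^3 + 2x + 1)(x^3 + x^2 + 1), pattern 3+3; mod 7: f = (x^6 + 6x^5 + 3x^4 + 6x^3 + 6x + 3), pattern 6; mod 13: f = (x^2 + x + 3)(x^4 + 5x^3 + 9x^2 + 10x + 6), pattern 4+2; mod 37: f = (x + 8)(x + 18)(x^2 + 18x + 26)(x^2 + 36x + 15), pattern 2+2+1+1; mod 47: f = (x + 5)(x + 18)(x + 23)(x + 28)(x^2 + 26x + 40), pattern 2+1+1+1+1; mod 67: f = (x^2 + 10x + 29)(x^2 + 20x + 42)(x^2 + 43x + 64), pattern 2+2+2. No other pattern occurs in this range, so the set of observed cycle types is {4+1+1, 3+3, 6, 4+2, 2+2+1+1, 2+1+1+1+1, 2+2+2}. The candidates containing elements of all these cycle types are S_4 x C_2 (6T11) of order 48, S_6 (6T16) of order 720; the others are excluded. The observed types are precisely the cycle types that occur in S_4 x C_2 (6T11) (apart from the identity). Each of the other remaining candidates has further cycle types, and by the Chebotarev density theorem the matching factorization patterns would occur for a proportion of primes equal to their share of the group: S_6 (6T16) additionally contains elements of type 5+1, 3+2+1, 3+1+1+1 (304 of its 720 elements, about 42% of primes). None of the 17 primes tested shows any such pattern (for each of these groups the chance of that is below 10^-4), which rules them out. Hence G = S_4 x C_2 (6T11), of order 48.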